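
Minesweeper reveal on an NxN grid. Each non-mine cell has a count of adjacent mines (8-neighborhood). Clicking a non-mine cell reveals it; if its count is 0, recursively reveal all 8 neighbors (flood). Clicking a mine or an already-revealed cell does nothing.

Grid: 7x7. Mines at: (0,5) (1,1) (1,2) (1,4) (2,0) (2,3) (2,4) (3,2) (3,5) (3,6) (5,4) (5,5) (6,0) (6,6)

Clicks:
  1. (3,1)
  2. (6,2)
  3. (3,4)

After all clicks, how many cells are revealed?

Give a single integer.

Answer: 11

Derivation:
Click 1 (3,1) count=2: revealed 1 new [(3,1)] -> total=1
Click 2 (6,2) count=0: revealed 9 new [(4,1) (4,2) (4,3) (5,1) (5,2) (5,3) (6,1) (6,2) (6,3)] -> total=10
Click 3 (3,4) count=3: revealed 1 new [(3,4)] -> total=11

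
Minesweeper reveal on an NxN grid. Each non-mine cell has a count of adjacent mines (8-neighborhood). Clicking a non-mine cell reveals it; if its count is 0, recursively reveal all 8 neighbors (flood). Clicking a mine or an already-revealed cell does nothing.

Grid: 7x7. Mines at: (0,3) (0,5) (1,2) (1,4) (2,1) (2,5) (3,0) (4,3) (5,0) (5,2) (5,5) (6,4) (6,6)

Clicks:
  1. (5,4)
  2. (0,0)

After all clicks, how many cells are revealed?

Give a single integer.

Click 1 (5,4) count=3: revealed 1 new [(5,4)] -> total=1
Click 2 (0,0) count=0: revealed 4 new [(0,0) (0,1) (1,0) (1,1)] -> total=5

Answer: 5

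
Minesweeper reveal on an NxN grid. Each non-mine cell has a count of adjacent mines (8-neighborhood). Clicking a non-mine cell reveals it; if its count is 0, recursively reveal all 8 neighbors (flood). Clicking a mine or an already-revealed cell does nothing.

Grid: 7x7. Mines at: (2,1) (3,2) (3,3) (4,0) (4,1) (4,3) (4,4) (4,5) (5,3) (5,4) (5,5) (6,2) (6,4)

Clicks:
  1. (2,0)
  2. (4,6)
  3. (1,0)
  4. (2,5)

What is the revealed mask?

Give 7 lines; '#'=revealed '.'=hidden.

Click 1 (2,0) count=1: revealed 1 new [(2,0)] -> total=1
Click 2 (4,6) count=2: revealed 1 new [(4,6)] -> total=2
Click 3 (1,0) count=1: revealed 1 new [(1,0)] -> total=3
Click 4 (2,5) count=0: revealed 21 new [(0,0) (0,1) (0,2) (0,3) (0,4) (0,5) (0,6) (1,1) (1,2) (1,3) (1,4) (1,5) (1,6) (2,2) (2,3) (2,4) (2,5) (2,6) (3,4) (3,5) (3,6)] -> total=24

Answer: #######
#######
#.#####
....###
......#
.......
.......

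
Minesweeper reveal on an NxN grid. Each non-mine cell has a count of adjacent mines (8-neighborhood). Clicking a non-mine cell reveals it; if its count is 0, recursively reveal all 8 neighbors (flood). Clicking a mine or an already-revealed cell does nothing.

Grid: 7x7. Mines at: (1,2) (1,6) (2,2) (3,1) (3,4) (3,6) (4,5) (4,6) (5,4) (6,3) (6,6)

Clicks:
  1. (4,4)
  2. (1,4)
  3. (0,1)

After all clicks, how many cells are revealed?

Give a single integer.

Click 1 (4,4) count=3: revealed 1 new [(4,4)] -> total=1
Click 2 (1,4) count=0: revealed 9 new [(0,3) (0,4) (0,5) (1,3) (1,4) (1,5) (2,3) (2,4) (2,5)] -> total=10
Click 3 (0,1) count=1: revealed 1 new [(0,1)] -> total=11

Answer: 11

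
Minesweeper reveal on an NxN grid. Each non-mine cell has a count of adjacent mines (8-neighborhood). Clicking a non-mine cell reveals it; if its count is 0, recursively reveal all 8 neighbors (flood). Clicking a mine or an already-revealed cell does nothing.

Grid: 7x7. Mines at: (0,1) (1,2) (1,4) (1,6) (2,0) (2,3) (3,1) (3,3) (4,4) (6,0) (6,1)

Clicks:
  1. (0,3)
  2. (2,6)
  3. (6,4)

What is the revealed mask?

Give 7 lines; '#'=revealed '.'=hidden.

Answer: ...#...
.......
.....##
.....##
.....##
..#####
..#####

Derivation:
Click 1 (0,3) count=2: revealed 1 new [(0,3)] -> total=1
Click 2 (2,6) count=1: revealed 1 new [(2,6)] -> total=2
Click 3 (6,4) count=0: revealed 15 new [(2,5) (3,5) (3,6) (4,5) (4,6) (5,2) (5,3) (5,4) (5,5) (5,6) (6,2) (6,3) (6,4) (6,5) (6,6)] -> total=17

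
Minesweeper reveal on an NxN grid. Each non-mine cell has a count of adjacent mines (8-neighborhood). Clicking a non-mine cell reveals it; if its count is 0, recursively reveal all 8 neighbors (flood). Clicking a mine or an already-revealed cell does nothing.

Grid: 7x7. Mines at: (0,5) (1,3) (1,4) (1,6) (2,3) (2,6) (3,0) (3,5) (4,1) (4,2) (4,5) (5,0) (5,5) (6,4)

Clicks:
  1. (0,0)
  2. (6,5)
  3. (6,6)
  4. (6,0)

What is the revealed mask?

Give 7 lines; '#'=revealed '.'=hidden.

Click 1 (0,0) count=0: revealed 9 new [(0,0) (0,1) (0,2) (1,0) (1,1) (1,2) (2,0) (2,1) (2,2)] -> total=9
Click 2 (6,5) count=2: revealed 1 new [(6,5)] -> total=10
Click 3 (6,6) count=1: revealed 1 new [(6,6)] -> total=11
Click 4 (6,0) count=1: revealed 1 new [(6,0)] -> total=12

Answer: ###....
###....
###....
.......
.......
.......
#....##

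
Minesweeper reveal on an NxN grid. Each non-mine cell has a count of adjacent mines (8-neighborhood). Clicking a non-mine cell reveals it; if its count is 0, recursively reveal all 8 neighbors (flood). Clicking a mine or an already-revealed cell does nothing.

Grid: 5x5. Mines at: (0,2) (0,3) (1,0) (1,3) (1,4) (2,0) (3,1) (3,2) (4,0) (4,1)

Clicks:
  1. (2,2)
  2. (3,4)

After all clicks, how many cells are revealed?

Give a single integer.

Click 1 (2,2) count=3: revealed 1 new [(2,2)] -> total=1
Click 2 (3,4) count=0: revealed 6 new [(2,3) (2,4) (3,3) (3,4) (4,3) (4,4)] -> total=7

Answer: 7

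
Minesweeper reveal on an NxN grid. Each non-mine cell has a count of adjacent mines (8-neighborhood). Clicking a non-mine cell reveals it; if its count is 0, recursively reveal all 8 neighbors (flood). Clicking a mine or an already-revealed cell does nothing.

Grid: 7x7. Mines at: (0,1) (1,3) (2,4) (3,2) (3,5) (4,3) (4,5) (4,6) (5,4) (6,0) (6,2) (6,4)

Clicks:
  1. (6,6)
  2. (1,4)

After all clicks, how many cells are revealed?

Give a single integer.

Answer: 5

Derivation:
Click 1 (6,6) count=0: revealed 4 new [(5,5) (5,6) (6,5) (6,6)] -> total=4
Click 2 (1,4) count=2: revealed 1 new [(1,4)] -> total=5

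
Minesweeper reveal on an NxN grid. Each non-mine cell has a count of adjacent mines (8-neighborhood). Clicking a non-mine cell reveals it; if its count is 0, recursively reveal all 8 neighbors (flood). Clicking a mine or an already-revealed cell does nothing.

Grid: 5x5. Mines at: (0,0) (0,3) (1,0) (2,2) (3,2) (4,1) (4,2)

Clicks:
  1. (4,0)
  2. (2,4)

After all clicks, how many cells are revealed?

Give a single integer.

Answer: 9

Derivation:
Click 1 (4,0) count=1: revealed 1 new [(4,0)] -> total=1
Click 2 (2,4) count=0: revealed 8 new [(1,3) (1,4) (2,3) (2,4) (3,3) (3,4) (4,3) (4,4)] -> total=9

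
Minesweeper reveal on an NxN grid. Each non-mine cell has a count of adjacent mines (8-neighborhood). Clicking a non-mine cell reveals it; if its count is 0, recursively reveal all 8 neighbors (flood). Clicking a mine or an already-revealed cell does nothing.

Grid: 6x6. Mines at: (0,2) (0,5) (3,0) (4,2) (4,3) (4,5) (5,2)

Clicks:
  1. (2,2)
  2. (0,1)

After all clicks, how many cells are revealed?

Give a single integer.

Answer: 16

Derivation:
Click 1 (2,2) count=0: revealed 15 new [(1,1) (1,2) (1,3) (1,4) (1,5) (2,1) (2,2) (2,3) (2,4) (2,5) (3,1) (3,2) (3,3) (3,4) (3,5)] -> total=15
Click 2 (0,1) count=1: revealed 1 new [(0,1)] -> total=16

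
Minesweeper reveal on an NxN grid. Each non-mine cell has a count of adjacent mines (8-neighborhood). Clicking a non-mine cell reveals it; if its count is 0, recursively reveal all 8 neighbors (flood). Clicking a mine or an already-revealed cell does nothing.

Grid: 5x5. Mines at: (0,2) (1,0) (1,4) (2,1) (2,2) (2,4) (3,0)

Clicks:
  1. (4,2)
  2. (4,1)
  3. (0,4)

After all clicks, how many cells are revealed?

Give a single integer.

Answer: 9

Derivation:
Click 1 (4,2) count=0: revealed 8 new [(3,1) (3,2) (3,3) (3,4) (4,1) (4,2) (4,3) (4,4)] -> total=8
Click 2 (4,1) count=1: revealed 0 new [(none)] -> total=8
Click 3 (0,4) count=1: revealed 1 new [(0,4)] -> total=9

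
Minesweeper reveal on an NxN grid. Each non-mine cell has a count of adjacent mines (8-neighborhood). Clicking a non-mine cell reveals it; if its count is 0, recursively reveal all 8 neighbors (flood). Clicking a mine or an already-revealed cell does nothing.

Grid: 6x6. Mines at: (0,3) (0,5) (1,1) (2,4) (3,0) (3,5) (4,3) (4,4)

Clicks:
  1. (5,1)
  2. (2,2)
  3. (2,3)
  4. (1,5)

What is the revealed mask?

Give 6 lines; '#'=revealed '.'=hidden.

Click 1 (5,1) count=0: revealed 6 new [(4,0) (4,1) (4,2) (5,0) (5,1) (5,2)] -> total=6
Click 2 (2,2) count=1: revealed 1 new [(2,2)] -> total=7
Click 3 (2,3) count=1: revealed 1 new [(2,3)] -> total=8
Click 4 (1,5) count=2: revealed 1 new [(1,5)] -> total=9

Answer: ......
.....#
..##..
......
###...
###...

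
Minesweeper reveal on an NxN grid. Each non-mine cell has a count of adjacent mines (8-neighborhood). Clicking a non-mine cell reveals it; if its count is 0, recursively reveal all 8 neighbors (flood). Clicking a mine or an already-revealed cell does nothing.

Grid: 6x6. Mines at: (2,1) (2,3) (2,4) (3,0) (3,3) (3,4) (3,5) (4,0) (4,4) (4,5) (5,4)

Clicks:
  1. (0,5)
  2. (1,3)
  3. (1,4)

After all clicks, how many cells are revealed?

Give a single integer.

Answer: 12

Derivation:
Click 1 (0,5) count=0: revealed 12 new [(0,0) (0,1) (0,2) (0,3) (0,4) (0,5) (1,0) (1,1) (1,2) (1,3) (1,4) (1,5)] -> total=12
Click 2 (1,3) count=2: revealed 0 new [(none)] -> total=12
Click 3 (1,4) count=2: revealed 0 new [(none)] -> total=12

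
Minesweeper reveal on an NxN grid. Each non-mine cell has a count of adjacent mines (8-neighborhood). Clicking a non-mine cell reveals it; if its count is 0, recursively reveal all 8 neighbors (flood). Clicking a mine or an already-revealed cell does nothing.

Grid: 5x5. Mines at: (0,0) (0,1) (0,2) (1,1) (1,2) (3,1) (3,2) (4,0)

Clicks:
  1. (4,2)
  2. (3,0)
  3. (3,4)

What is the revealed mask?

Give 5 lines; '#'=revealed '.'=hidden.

Click 1 (4,2) count=2: revealed 1 new [(4,2)] -> total=1
Click 2 (3,0) count=2: revealed 1 new [(3,0)] -> total=2
Click 3 (3,4) count=0: revealed 10 new [(0,3) (0,4) (1,3) (1,4) (2,3) (2,4) (3,3) (3,4) (4,3) (4,4)] -> total=12

Answer: ...##
...##
...##
#..##
..###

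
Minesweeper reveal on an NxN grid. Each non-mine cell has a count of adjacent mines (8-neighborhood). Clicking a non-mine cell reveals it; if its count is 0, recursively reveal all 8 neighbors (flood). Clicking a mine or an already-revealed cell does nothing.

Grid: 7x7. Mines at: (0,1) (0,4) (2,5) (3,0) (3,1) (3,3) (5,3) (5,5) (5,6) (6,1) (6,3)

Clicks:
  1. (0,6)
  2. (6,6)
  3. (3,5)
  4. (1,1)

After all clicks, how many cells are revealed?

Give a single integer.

Answer: 7

Derivation:
Click 1 (0,6) count=0: revealed 4 new [(0,5) (0,6) (1,5) (1,6)] -> total=4
Click 2 (6,6) count=2: revealed 1 new [(6,6)] -> total=5
Click 3 (3,5) count=1: revealed 1 new [(3,5)] -> total=6
Click 4 (1,1) count=1: revealed 1 new [(1,1)] -> total=7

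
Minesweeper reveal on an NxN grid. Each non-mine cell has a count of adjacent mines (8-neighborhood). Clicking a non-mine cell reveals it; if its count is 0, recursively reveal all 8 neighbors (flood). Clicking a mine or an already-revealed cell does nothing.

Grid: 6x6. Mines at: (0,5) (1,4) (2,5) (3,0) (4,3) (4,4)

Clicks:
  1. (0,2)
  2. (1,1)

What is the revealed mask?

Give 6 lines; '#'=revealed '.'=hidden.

Click 1 (0,2) count=0: revealed 15 new [(0,0) (0,1) (0,2) (0,3) (1,0) (1,1) (1,2) (1,3) (2,0) (2,1) (2,2) (2,3) (3,1) (3,2) (3,3)] -> total=15
Click 2 (1,1) count=0: revealed 0 new [(none)] -> total=15

Answer: ####..
####..
####..
.###..
......
......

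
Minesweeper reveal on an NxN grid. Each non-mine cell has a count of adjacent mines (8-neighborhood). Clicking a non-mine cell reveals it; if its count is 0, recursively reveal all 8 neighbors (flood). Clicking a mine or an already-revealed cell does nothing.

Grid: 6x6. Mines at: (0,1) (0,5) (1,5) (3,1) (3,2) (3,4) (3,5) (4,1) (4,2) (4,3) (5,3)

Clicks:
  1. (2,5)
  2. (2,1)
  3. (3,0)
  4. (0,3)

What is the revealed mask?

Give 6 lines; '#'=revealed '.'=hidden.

Answer: ..###.
..###.
.#####
#.....
......
......

Derivation:
Click 1 (2,5) count=3: revealed 1 new [(2,5)] -> total=1
Click 2 (2,1) count=2: revealed 1 new [(2,1)] -> total=2
Click 3 (3,0) count=2: revealed 1 new [(3,0)] -> total=3
Click 4 (0,3) count=0: revealed 9 new [(0,2) (0,3) (0,4) (1,2) (1,3) (1,4) (2,2) (2,3) (2,4)] -> total=12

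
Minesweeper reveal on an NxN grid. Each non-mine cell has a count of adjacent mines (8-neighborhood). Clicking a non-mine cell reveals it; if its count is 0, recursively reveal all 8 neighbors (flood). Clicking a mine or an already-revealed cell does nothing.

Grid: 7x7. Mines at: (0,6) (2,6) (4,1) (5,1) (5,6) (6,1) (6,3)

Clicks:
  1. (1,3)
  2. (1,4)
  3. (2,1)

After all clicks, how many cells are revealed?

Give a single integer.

Answer: 32

Derivation:
Click 1 (1,3) count=0: revealed 32 new [(0,0) (0,1) (0,2) (0,3) (0,4) (0,5) (1,0) (1,1) (1,2) (1,3) (1,4) (1,5) (2,0) (2,1) (2,2) (2,3) (2,4) (2,5) (3,0) (3,1) (3,2) (3,3) (3,4) (3,5) (4,2) (4,3) (4,4) (4,5) (5,2) (5,3) (5,4) (5,5)] -> total=32
Click 2 (1,4) count=0: revealed 0 new [(none)] -> total=32
Click 3 (2,1) count=0: revealed 0 new [(none)] -> total=32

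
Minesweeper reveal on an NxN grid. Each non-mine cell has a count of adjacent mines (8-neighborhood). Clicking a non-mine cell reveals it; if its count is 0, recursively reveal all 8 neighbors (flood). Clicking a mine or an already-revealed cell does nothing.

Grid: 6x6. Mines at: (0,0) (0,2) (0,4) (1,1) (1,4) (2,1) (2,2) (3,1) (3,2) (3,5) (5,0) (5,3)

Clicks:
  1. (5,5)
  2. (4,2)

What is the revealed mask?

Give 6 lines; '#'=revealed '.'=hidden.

Answer: ......
......
......
......
..#.##
....##

Derivation:
Click 1 (5,5) count=0: revealed 4 new [(4,4) (4,5) (5,4) (5,5)] -> total=4
Click 2 (4,2) count=3: revealed 1 new [(4,2)] -> total=5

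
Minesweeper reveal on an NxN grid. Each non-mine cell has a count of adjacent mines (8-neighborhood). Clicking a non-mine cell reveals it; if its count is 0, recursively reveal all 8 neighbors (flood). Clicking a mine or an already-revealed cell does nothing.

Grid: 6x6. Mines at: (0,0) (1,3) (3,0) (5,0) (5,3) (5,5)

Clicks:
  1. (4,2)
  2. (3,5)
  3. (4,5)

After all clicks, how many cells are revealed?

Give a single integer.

Click 1 (4,2) count=1: revealed 1 new [(4,2)] -> total=1
Click 2 (3,5) count=0: revealed 18 new [(0,4) (0,5) (1,4) (1,5) (2,1) (2,2) (2,3) (2,4) (2,5) (3,1) (3,2) (3,3) (3,4) (3,5) (4,1) (4,3) (4,4) (4,5)] -> total=19
Click 3 (4,5) count=1: revealed 0 new [(none)] -> total=19

Answer: 19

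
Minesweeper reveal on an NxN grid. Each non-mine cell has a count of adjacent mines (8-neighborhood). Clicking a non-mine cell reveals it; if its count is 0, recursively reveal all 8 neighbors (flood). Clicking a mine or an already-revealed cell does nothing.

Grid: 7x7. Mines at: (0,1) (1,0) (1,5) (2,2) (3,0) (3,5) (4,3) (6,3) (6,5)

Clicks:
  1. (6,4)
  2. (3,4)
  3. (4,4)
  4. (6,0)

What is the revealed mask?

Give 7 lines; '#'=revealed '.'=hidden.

Click 1 (6,4) count=2: revealed 1 new [(6,4)] -> total=1
Click 2 (3,4) count=2: revealed 1 new [(3,4)] -> total=2
Click 3 (4,4) count=2: revealed 1 new [(4,4)] -> total=3
Click 4 (6,0) count=0: revealed 9 new [(4,0) (4,1) (4,2) (5,0) (5,1) (5,2) (6,0) (6,1) (6,2)] -> total=12

Answer: .......
.......
.......
....#..
###.#..
###....
###.#..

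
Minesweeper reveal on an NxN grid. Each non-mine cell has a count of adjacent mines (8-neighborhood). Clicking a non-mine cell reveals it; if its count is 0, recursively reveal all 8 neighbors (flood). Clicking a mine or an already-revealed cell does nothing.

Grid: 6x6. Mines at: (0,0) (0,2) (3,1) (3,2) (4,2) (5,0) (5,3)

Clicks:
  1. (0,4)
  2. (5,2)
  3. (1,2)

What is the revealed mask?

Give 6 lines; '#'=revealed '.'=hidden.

Answer: ...###
..####
...###
...###
...###
..#.##

Derivation:
Click 1 (0,4) count=0: revealed 17 new [(0,3) (0,4) (0,5) (1,3) (1,4) (1,5) (2,3) (2,4) (2,5) (3,3) (3,4) (3,5) (4,3) (4,4) (4,5) (5,4) (5,5)] -> total=17
Click 2 (5,2) count=2: revealed 1 new [(5,2)] -> total=18
Click 3 (1,2) count=1: revealed 1 new [(1,2)] -> total=19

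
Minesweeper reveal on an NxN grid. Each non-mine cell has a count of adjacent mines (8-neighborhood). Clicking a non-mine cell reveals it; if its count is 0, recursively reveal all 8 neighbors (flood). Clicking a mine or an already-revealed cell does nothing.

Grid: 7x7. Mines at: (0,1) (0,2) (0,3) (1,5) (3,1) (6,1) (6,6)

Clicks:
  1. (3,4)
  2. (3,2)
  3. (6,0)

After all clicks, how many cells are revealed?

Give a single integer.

Click 1 (3,4) count=0: revealed 27 new [(1,2) (1,3) (1,4) (2,2) (2,3) (2,4) (2,5) (2,6) (3,2) (3,3) (3,4) (3,5) (3,6) (4,2) (4,3) (4,4) (4,5) (4,6) (5,2) (5,3) (5,4) (5,5) (5,6) (6,2) (6,3) (6,4) (6,5)] -> total=27
Click 2 (3,2) count=1: revealed 0 new [(none)] -> total=27
Click 3 (6,0) count=1: revealed 1 new [(6,0)] -> total=28

Answer: 28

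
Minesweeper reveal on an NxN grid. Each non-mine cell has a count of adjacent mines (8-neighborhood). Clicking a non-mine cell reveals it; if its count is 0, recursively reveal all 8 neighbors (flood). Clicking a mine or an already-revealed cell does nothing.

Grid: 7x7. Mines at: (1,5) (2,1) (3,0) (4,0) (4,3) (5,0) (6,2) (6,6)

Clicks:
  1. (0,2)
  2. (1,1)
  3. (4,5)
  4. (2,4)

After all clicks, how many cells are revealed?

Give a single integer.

Answer: 26

Derivation:
Click 1 (0,2) count=0: revealed 16 new [(0,0) (0,1) (0,2) (0,3) (0,4) (1,0) (1,1) (1,2) (1,3) (1,4) (2,2) (2,3) (2,4) (3,2) (3,3) (3,4)] -> total=16
Click 2 (1,1) count=1: revealed 0 new [(none)] -> total=16
Click 3 (4,5) count=0: revealed 10 new [(2,5) (2,6) (3,5) (3,6) (4,4) (4,5) (4,6) (5,4) (5,5) (5,6)] -> total=26
Click 4 (2,4) count=1: revealed 0 new [(none)] -> total=26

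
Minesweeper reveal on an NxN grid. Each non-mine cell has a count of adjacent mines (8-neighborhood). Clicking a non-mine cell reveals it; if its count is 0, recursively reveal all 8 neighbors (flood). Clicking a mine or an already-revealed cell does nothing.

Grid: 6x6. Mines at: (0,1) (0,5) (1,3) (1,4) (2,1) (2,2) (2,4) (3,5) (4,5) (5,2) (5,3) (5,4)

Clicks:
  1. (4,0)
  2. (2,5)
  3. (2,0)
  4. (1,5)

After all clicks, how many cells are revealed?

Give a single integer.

Answer: 9

Derivation:
Click 1 (4,0) count=0: revealed 6 new [(3,0) (3,1) (4,0) (4,1) (5,0) (5,1)] -> total=6
Click 2 (2,5) count=3: revealed 1 new [(2,5)] -> total=7
Click 3 (2,0) count=1: revealed 1 new [(2,0)] -> total=8
Click 4 (1,5) count=3: revealed 1 new [(1,5)] -> total=9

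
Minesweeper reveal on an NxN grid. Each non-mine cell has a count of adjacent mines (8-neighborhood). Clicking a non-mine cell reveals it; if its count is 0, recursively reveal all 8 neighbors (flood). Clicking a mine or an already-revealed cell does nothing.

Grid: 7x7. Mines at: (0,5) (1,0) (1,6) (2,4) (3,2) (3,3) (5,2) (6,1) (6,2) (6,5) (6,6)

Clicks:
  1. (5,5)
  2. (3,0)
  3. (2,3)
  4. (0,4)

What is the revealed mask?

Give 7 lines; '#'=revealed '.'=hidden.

Click 1 (5,5) count=2: revealed 1 new [(5,5)] -> total=1
Click 2 (3,0) count=0: revealed 8 new [(2,0) (2,1) (3,0) (3,1) (4,0) (4,1) (5,0) (5,1)] -> total=9
Click 3 (2,3) count=3: revealed 1 new [(2,3)] -> total=10
Click 4 (0,4) count=1: revealed 1 new [(0,4)] -> total=11

Answer: ....#..
.......
##.#...
##.....
##.....
##...#.
.......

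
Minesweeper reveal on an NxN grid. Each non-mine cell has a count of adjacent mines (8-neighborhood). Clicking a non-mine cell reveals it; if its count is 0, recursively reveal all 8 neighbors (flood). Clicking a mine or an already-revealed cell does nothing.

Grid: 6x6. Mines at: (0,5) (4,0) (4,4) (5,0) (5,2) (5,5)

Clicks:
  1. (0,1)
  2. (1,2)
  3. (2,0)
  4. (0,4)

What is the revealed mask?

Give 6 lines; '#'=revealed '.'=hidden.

Click 1 (0,1) count=0: revealed 26 new [(0,0) (0,1) (0,2) (0,3) (0,4) (1,0) (1,1) (1,2) (1,3) (1,4) (1,5) (2,0) (2,1) (2,2) (2,3) (2,4) (2,5) (3,0) (3,1) (3,2) (3,3) (3,4) (3,5) (4,1) (4,2) (4,3)] -> total=26
Click 2 (1,2) count=0: revealed 0 new [(none)] -> total=26
Click 3 (2,0) count=0: revealed 0 new [(none)] -> total=26
Click 4 (0,4) count=1: revealed 0 new [(none)] -> total=26

Answer: #####.
######
######
######
.###..
......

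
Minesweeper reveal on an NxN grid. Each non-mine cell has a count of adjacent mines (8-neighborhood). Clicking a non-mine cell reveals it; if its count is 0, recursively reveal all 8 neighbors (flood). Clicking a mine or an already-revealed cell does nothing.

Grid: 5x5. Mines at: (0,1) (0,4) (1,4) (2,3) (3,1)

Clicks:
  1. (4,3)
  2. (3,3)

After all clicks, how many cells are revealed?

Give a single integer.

Click 1 (4,3) count=0: revealed 6 new [(3,2) (3,3) (3,4) (4,2) (4,3) (4,4)] -> total=6
Click 2 (3,3) count=1: revealed 0 new [(none)] -> total=6

Answer: 6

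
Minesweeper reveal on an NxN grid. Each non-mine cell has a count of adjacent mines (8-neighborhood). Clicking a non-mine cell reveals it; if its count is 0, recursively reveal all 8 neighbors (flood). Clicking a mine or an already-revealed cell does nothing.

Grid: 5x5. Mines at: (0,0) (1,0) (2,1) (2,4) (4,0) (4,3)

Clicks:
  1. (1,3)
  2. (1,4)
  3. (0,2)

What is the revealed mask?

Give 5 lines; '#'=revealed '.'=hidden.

Answer: .####
.####
.....
.....
.....

Derivation:
Click 1 (1,3) count=1: revealed 1 new [(1,3)] -> total=1
Click 2 (1,4) count=1: revealed 1 new [(1,4)] -> total=2
Click 3 (0,2) count=0: revealed 6 new [(0,1) (0,2) (0,3) (0,4) (1,1) (1,2)] -> total=8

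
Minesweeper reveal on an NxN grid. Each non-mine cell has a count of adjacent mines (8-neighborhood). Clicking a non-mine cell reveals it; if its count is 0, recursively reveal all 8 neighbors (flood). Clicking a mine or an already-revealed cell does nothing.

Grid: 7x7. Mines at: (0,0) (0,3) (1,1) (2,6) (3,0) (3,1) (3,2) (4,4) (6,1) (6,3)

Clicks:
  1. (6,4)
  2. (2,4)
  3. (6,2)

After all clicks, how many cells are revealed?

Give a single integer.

Answer: 11

Derivation:
Click 1 (6,4) count=1: revealed 1 new [(6,4)] -> total=1
Click 2 (2,4) count=0: revealed 9 new [(1,3) (1,4) (1,5) (2,3) (2,4) (2,5) (3,3) (3,4) (3,5)] -> total=10
Click 3 (6,2) count=2: revealed 1 new [(6,2)] -> total=11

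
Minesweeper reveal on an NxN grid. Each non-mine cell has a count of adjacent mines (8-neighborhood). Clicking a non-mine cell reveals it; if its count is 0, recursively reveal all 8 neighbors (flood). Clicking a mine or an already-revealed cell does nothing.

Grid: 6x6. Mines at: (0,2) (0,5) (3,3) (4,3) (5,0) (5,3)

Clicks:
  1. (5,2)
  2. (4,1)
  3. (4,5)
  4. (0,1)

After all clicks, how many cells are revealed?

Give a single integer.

Click 1 (5,2) count=2: revealed 1 new [(5,2)] -> total=1
Click 2 (4,1) count=1: revealed 1 new [(4,1)] -> total=2
Click 3 (4,5) count=0: revealed 10 new [(1,4) (1,5) (2,4) (2,5) (3,4) (3,5) (4,4) (4,5) (5,4) (5,5)] -> total=12
Click 4 (0,1) count=1: revealed 1 new [(0,1)] -> total=13

Answer: 13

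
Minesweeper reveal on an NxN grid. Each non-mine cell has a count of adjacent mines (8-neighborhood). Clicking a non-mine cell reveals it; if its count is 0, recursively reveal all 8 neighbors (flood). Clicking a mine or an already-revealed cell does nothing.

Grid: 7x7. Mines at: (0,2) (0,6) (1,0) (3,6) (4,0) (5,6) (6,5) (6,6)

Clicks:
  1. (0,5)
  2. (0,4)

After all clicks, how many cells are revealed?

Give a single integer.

Click 1 (0,5) count=1: revealed 1 new [(0,5)] -> total=1
Click 2 (0,4) count=0: revealed 33 new [(0,3) (0,4) (1,1) (1,2) (1,3) (1,4) (1,5) (2,1) (2,2) (2,3) (2,4) (2,5) (3,1) (3,2) (3,3) (3,4) (3,5) (4,1) (4,2) (4,3) (4,4) (4,5) (5,0) (5,1) (5,2) (5,3) (5,4) (5,5) (6,0) (6,1) (6,2) (6,3) (6,4)] -> total=34

Answer: 34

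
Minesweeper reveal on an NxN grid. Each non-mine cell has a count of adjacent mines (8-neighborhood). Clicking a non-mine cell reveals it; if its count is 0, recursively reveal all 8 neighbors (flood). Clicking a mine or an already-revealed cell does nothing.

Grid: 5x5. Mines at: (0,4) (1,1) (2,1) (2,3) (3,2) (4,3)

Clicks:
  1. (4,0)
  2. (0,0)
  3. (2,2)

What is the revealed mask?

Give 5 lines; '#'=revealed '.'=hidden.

Click 1 (4,0) count=0: revealed 4 new [(3,0) (3,1) (4,0) (4,1)] -> total=4
Click 2 (0,0) count=1: revealed 1 new [(0,0)] -> total=5
Click 3 (2,2) count=4: revealed 1 new [(2,2)] -> total=6

Answer: #....
.....
..#..
##...
##...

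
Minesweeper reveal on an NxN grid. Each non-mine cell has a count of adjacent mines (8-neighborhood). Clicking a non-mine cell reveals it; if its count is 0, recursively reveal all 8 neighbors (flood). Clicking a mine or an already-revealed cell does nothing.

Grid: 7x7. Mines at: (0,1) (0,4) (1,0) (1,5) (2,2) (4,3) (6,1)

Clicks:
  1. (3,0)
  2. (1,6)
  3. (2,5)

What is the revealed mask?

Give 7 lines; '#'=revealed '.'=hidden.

Answer: .......
......#
##...#.
###....
###....
###....
.......

Derivation:
Click 1 (3,0) count=0: revealed 11 new [(2,0) (2,1) (3,0) (3,1) (3,2) (4,0) (4,1) (4,2) (5,0) (5,1) (5,2)] -> total=11
Click 2 (1,6) count=1: revealed 1 new [(1,6)] -> total=12
Click 3 (2,5) count=1: revealed 1 new [(2,5)] -> total=13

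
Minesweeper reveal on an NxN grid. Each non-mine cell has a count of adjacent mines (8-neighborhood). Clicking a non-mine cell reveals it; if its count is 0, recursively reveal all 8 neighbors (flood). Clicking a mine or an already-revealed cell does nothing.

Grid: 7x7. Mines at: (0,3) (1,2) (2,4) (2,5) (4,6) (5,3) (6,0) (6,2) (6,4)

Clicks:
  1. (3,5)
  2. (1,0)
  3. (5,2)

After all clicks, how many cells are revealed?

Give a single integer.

Answer: 20

Derivation:
Click 1 (3,5) count=3: revealed 1 new [(3,5)] -> total=1
Click 2 (1,0) count=0: revealed 19 new [(0,0) (0,1) (1,0) (1,1) (2,0) (2,1) (2,2) (2,3) (3,0) (3,1) (3,2) (3,3) (4,0) (4,1) (4,2) (4,3) (5,0) (5,1) (5,2)] -> total=20
Click 3 (5,2) count=2: revealed 0 new [(none)] -> total=20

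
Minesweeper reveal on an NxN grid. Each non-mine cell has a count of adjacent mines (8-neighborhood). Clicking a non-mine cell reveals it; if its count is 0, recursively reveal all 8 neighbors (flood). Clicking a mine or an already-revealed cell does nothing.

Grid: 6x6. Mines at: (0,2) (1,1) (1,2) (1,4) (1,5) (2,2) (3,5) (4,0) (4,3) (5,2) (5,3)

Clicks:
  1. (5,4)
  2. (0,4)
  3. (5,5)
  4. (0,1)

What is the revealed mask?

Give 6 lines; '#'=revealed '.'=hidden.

Click 1 (5,4) count=2: revealed 1 new [(5,4)] -> total=1
Click 2 (0,4) count=2: revealed 1 new [(0,4)] -> total=2
Click 3 (5,5) count=0: revealed 3 new [(4,4) (4,5) (5,5)] -> total=5
Click 4 (0,1) count=3: revealed 1 new [(0,1)] -> total=6

Answer: .#..#.
......
......
......
....##
....##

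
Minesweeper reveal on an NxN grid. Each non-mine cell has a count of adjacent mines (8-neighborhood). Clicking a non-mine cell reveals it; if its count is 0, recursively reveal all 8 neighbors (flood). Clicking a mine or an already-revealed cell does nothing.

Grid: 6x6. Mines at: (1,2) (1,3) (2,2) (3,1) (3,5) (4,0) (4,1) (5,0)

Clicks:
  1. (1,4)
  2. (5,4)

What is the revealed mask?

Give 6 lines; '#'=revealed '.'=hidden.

Click 1 (1,4) count=1: revealed 1 new [(1,4)] -> total=1
Click 2 (5,4) count=0: revealed 11 new [(3,2) (3,3) (3,4) (4,2) (4,3) (4,4) (4,5) (5,2) (5,3) (5,4) (5,5)] -> total=12

Answer: ......
....#.
......
..###.
..####
..####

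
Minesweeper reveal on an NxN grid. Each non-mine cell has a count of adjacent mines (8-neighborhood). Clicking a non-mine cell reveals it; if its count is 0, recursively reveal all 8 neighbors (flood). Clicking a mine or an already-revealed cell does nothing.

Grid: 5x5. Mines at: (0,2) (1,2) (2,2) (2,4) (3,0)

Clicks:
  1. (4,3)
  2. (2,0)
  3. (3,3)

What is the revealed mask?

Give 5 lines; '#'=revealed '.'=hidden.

Click 1 (4,3) count=0: revealed 8 new [(3,1) (3,2) (3,3) (3,4) (4,1) (4,2) (4,3) (4,4)] -> total=8
Click 2 (2,0) count=1: revealed 1 new [(2,0)] -> total=9
Click 3 (3,3) count=2: revealed 0 new [(none)] -> total=9

Answer: .....
.....
#....
.####
.####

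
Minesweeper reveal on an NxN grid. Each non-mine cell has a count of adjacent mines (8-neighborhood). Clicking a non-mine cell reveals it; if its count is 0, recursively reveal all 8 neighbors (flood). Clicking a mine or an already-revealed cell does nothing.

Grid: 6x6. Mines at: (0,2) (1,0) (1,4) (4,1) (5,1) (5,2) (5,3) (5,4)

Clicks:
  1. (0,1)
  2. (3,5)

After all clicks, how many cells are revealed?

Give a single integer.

Click 1 (0,1) count=2: revealed 1 new [(0,1)] -> total=1
Click 2 (3,5) count=0: revealed 17 new [(1,1) (1,2) (1,3) (2,1) (2,2) (2,3) (2,4) (2,5) (3,1) (3,2) (3,3) (3,4) (3,5) (4,2) (4,3) (4,4) (4,5)] -> total=18

Answer: 18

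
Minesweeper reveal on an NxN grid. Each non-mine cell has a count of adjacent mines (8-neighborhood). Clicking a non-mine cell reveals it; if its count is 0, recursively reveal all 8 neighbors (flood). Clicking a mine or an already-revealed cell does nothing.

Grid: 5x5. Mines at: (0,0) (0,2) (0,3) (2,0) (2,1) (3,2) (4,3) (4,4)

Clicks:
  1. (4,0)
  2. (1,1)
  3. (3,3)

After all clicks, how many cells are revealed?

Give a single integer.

Answer: 6

Derivation:
Click 1 (4,0) count=0: revealed 4 new [(3,0) (3,1) (4,0) (4,1)] -> total=4
Click 2 (1,1) count=4: revealed 1 new [(1,1)] -> total=5
Click 3 (3,3) count=3: revealed 1 new [(3,3)] -> total=6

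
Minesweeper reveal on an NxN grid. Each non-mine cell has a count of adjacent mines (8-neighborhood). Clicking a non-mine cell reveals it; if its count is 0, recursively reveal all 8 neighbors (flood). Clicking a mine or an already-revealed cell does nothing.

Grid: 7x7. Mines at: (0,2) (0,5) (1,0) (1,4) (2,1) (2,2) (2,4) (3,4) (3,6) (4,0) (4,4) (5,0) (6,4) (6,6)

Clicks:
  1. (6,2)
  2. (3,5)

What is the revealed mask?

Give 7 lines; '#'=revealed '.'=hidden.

Click 1 (6,2) count=0: revealed 12 new [(3,1) (3,2) (3,3) (4,1) (4,2) (4,3) (5,1) (5,2) (5,3) (6,1) (6,2) (6,3)] -> total=12
Click 2 (3,5) count=4: revealed 1 new [(3,5)] -> total=13

Answer: .......
.......
.......
.###.#.
.###...
.###...
.###...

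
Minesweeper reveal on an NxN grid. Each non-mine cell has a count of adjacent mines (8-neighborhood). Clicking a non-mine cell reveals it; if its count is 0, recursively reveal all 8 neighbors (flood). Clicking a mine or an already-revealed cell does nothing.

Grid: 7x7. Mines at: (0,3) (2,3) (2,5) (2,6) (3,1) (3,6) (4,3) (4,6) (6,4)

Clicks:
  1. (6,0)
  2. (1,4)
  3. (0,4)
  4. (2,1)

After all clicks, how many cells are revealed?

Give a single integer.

Click 1 (6,0) count=0: revealed 11 new [(4,0) (4,1) (4,2) (5,0) (5,1) (5,2) (5,3) (6,0) (6,1) (6,2) (6,3)] -> total=11
Click 2 (1,4) count=3: revealed 1 new [(1,4)] -> total=12
Click 3 (0,4) count=1: revealed 1 new [(0,4)] -> total=13
Click 4 (2,1) count=1: revealed 1 new [(2,1)] -> total=14

Answer: 14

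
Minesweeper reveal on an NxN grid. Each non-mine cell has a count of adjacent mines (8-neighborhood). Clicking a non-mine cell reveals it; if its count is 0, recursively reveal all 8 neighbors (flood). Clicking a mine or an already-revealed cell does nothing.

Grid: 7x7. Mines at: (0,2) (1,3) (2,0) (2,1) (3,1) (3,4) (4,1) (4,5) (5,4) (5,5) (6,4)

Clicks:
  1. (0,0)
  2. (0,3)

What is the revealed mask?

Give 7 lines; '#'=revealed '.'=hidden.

Click 1 (0,0) count=0: revealed 4 new [(0,0) (0,1) (1,0) (1,1)] -> total=4
Click 2 (0,3) count=2: revealed 1 new [(0,3)] -> total=5

Answer: ##.#...
##.....
.......
.......
.......
.......
.......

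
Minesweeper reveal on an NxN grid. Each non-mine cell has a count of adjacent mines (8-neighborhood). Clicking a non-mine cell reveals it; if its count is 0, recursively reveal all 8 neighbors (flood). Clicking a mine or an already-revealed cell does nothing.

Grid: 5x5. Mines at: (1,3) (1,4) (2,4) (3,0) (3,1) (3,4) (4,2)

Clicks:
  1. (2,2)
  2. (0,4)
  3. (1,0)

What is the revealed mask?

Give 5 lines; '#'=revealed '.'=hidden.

Click 1 (2,2) count=2: revealed 1 new [(2,2)] -> total=1
Click 2 (0,4) count=2: revealed 1 new [(0,4)] -> total=2
Click 3 (1,0) count=0: revealed 8 new [(0,0) (0,1) (0,2) (1,0) (1,1) (1,2) (2,0) (2,1)] -> total=10

Answer: ###.#
###..
###..
.....
.....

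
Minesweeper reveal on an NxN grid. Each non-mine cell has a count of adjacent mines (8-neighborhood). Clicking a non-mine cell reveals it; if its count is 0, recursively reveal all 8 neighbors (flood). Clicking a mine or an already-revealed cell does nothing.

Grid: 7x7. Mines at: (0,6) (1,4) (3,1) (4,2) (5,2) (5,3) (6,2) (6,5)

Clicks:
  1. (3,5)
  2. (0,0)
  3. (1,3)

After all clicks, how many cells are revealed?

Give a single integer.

Click 1 (3,5) count=0: revealed 17 new [(1,5) (1,6) (2,3) (2,4) (2,5) (2,6) (3,3) (3,4) (3,5) (3,6) (4,3) (4,4) (4,5) (4,6) (5,4) (5,5) (5,6)] -> total=17
Click 2 (0,0) count=0: revealed 11 new [(0,0) (0,1) (0,2) (0,3) (1,0) (1,1) (1,2) (1,3) (2,0) (2,1) (2,2)] -> total=28
Click 3 (1,3) count=1: revealed 0 new [(none)] -> total=28

Answer: 28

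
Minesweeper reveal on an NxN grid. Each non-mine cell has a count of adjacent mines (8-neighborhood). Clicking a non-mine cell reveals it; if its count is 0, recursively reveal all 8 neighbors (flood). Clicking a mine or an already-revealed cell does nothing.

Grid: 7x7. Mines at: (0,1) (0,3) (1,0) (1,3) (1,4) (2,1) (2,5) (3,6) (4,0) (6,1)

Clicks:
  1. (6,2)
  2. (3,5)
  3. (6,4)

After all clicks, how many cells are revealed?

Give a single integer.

Answer: 25

Derivation:
Click 1 (6,2) count=1: revealed 1 new [(6,2)] -> total=1
Click 2 (3,5) count=2: revealed 1 new [(3,5)] -> total=2
Click 3 (6,4) count=0: revealed 23 new [(2,2) (2,3) (2,4) (3,1) (3,2) (3,3) (3,4) (4,1) (4,2) (4,3) (4,4) (4,5) (4,6) (5,1) (5,2) (5,3) (5,4) (5,5) (5,6) (6,3) (6,4) (6,5) (6,6)] -> total=25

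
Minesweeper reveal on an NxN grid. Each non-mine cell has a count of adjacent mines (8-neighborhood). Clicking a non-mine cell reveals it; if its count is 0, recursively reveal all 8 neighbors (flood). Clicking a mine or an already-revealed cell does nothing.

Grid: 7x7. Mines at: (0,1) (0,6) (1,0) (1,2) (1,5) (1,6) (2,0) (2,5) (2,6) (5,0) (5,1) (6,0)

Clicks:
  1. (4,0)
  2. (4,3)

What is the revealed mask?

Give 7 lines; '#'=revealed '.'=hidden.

Click 1 (4,0) count=2: revealed 1 new [(4,0)] -> total=1
Click 2 (4,3) count=0: revealed 26 new [(2,1) (2,2) (2,3) (2,4) (3,1) (3,2) (3,3) (3,4) (3,5) (3,6) (4,1) (4,2) (4,3) (4,4) (4,5) (4,6) (5,2) (5,3) (5,4) (5,5) (5,6) (6,2) (6,3) (6,4) (6,5) (6,6)] -> total=27

Answer: .......
.......
.####..
.######
#######
..#####
..#####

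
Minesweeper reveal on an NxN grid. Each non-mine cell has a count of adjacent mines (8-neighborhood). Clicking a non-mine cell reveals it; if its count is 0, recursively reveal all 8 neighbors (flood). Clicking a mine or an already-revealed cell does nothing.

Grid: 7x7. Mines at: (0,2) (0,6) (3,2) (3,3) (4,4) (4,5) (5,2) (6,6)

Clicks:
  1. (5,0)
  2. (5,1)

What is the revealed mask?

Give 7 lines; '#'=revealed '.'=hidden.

Click 1 (5,0) count=0: revealed 14 new [(0,0) (0,1) (1,0) (1,1) (2,0) (2,1) (3,0) (3,1) (4,0) (4,1) (5,0) (5,1) (6,0) (6,1)] -> total=14
Click 2 (5,1) count=1: revealed 0 new [(none)] -> total=14

Answer: ##.....
##.....
##.....
##.....
##.....
##.....
##.....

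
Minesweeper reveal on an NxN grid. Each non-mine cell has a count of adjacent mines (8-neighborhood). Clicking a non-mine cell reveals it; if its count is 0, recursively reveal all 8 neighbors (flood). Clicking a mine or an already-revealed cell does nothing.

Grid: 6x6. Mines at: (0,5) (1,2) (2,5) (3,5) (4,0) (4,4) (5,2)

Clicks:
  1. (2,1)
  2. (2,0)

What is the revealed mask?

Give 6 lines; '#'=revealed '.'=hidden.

Answer: ##....
##....
##....
##....
......
......

Derivation:
Click 1 (2,1) count=1: revealed 1 new [(2,1)] -> total=1
Click 2 (2,0) count=0: revealed 7 new [(0,0) (0,1) (1,0) (1,1) (2,0) (3,0) (3,1)] -> total=8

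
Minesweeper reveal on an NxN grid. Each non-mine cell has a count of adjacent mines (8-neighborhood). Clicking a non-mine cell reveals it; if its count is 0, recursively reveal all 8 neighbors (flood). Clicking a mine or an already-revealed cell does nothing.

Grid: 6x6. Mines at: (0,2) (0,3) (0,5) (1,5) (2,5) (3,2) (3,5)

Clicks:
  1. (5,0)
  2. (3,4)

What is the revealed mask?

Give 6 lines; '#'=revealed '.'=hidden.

Click 1 (5,0) count=0: revealed 20 new [(0,0) (0,1) (1,0) (1,1) (2,0) (2,1) (3,0) (3,1) (4,0) (4,1) (4,2) (4,3) (4,4) (4,5) (5,0) (5,1) (5,2) (5,3) (5,4) (5,5)] -> total=20
Click 2 (3,4) count=2: revealed 1 new [(3,4)] -> total=21

Answer: ##....
##....
##....
##..#.
######
######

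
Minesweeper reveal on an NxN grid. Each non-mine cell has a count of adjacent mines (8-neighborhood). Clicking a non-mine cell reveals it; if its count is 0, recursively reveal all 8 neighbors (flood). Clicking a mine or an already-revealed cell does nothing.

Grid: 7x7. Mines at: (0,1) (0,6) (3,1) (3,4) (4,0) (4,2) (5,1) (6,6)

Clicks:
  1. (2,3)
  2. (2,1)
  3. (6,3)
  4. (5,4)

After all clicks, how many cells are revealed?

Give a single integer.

Answer: 13

Derivation:
Click 1 (2,3) count=1: revealed 1 new [(2,3)] -> total=1
Click 2 (2,1) count=1: revealed 1 new [(2,1)] -> total=2
Click 3 (6,3) count=0: revealed 11 new [(4,3) (4,4) (4,5) (5,2) (5,3) (5,4) (5,5) (6,2) (6,3) (6,4) (6,5)] -> total=13
Click 4 (5,4) count=0: revealed 0 new [(none)] -> total=13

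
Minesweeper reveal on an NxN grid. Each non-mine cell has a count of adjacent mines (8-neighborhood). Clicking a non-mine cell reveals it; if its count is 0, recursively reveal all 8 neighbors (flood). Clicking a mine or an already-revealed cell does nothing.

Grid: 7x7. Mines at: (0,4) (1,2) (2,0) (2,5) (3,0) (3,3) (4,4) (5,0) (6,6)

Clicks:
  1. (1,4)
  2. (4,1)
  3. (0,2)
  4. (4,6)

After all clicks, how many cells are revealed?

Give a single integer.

Click 1 (1,4) count=2: revealed 1 new [(1,4)] -> total=1
Click 2 (4,1) count=2: revealed 1 new [(4,1)] -> total=2
Click 3 (0,2) count=1: revealed 1 new [(0,2)] -> total=3
Click 4 (4,6) count=0: revealed 6 new [(3,5) (3,6) (4,5) (4,6) (5,5) (5,6)] -> total=9

Answer: 9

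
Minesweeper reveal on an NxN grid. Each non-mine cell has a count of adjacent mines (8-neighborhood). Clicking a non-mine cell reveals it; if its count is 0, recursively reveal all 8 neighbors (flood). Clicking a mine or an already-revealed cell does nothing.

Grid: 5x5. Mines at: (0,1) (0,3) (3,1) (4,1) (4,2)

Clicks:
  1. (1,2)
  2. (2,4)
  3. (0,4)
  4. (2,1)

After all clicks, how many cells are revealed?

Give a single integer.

Answer: 13

Derivation:
Click 1 (1,2) count=2: revealed 1 new [(1,2)] -> total=1
Click 2 (2,4) count=0: revealed 10 new [(1,3) (1,4) (2,2) (2,3) (2,4) (3,2) (3,3) (3,4) (4,3) (4,4)] -> total=11
Click 3 (0,4) count=1: revealed 1 new [(0,4)] -> total=12
Click 4 (2,1) count=1: revealed 1 new [(2,1)] -> total=13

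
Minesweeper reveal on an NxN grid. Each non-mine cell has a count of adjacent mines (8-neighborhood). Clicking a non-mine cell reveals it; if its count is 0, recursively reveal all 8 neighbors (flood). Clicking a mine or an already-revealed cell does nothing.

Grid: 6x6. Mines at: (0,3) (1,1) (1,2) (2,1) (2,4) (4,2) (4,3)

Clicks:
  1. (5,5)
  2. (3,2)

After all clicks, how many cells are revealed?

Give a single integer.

Answer: 7

Derivation:
Click 1 (5,5) count=0: revealed 6 new [(3,4) (3,5) (4,4) (4,5) (5,4) (5,5)] -> total=6
Click 2 (3,2) count=3: revealed 1 new [(3,2)] -> total=7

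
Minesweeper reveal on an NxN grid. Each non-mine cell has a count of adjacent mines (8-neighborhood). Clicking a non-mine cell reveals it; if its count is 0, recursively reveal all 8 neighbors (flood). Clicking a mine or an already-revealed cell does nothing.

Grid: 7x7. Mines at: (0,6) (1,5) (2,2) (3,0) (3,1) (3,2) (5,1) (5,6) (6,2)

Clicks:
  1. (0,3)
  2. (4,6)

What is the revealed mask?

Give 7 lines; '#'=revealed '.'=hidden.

Click 1 (0,3) count=0: revealed 12 new [(0,0) (0,1) (0,2) (0,3) (0,4) (1,0) (1,1) (1,2) (1,3) (1,4) (2,0) (2,1)] -> total=12
Click 2 (4,6) count=1: revealed 1 new [(4,6)] -> total=13

Answer: #####..
#####..
##.....
.......
......#
.......
.......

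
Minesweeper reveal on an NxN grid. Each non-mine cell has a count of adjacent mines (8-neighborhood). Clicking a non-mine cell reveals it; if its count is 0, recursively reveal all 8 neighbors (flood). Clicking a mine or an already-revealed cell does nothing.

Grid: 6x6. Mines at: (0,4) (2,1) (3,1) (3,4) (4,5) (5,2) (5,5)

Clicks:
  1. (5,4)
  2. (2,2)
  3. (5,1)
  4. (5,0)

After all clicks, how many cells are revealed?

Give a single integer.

Click 1 (5,4) count=2: revealed 1 new [(5,4)] -> total=1
Click 2 (2,2) count=2: revealed 1 new [(2,2)] -> total=2
Click 3 (5,1) count=1: revealed 1 new [(5,1)] -> total=3
Click 4 (5,0) count=0: revealed 3 new [(4,0) (4,1) (5,0)] -> total=6

Answer: 6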